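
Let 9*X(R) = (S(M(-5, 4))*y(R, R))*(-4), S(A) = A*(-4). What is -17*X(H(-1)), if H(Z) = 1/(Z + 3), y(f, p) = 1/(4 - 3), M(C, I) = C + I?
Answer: 272/9 ≈ 30.222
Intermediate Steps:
y(f, p) = 1 (y(f, p) = 1/1 = 1)
S(A) = -4*A
H(Z) = 1/(3 + Z)
X(R) = -16/9 (X(R) = ((-4*(-5 + 4)*1)*(-4))/9 = ((-4*(-1)*1)*(-4))/9 = ((4*1)*(-4))/9 = (4*(-4))/9 = (⅑)*(-16) = -16/9)
-17*X(H(-1)) = -17*(-16/9) = 272/9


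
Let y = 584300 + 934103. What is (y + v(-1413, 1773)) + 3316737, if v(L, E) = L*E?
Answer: 2329891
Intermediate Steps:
y = 1518403
v(L, E) = E*L
(y + v(-1413, 1773)) + 3316737 = (1518403 + 1773*(-1413)) + 3316737 = (1518403 - 2505249) + 3316737 = -986846 + 3316737 = 2329891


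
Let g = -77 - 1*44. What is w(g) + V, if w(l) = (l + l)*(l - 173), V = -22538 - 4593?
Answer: 44017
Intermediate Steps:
g = -121 (g = -77 - 44 = -121)
V = -27131
w(l) = 2*l*(-173 + l) (w(l) = (2*l)*(-173 + l) = 2*l*(-173 + l))
w(g) + V = 2*(-121)*(-173 - 121) - 27131 = 2*(-121)*(-294) - 27131 = 71148 - 27131 = 44017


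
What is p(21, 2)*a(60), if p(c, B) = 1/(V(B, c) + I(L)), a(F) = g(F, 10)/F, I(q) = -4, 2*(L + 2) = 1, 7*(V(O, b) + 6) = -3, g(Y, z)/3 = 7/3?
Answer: -49/4380 ≈ -0.011187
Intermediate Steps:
g(Y, z) = 7 (g(Y, z) = 3*(7/3) = 7)
V(O, b) = -45/7 (V(O, b) = -6 + (⅐)*(-3) = -6 - 3/7 = -45/7)
L = -3/2 (L = -2 + (½)*1 = -2 + ½ = -3/2 ≈ -1.5000)
a(F) = 7/F
p(c, B) = -7/73 (p(c, B) = 1/(-45/7 - 4) = 1/(-73/7) = -7/73)
p(21, 2)*a(60) = -49/(73*60) = -7/73*7/60 = -49/4380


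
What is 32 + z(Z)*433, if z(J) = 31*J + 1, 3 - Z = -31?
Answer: 456847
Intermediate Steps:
Z = 34 (Z = 3 - 1*(-31) = 3 + 31 = 34)
z(J) = 1 + 31*J
32 + z(Z)*433 = 32 + (1 + 31*34)*433 = 32 + (1 + 1054)*433 = 32 + 1055*433 = 32 + 456815 = 456847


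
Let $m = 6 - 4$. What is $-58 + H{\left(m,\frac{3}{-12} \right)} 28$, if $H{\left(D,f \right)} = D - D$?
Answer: $-58$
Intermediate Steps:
$m = 2$ ($m = 6 - 4 = 2$)
$H{\left(D,f \right)} = 0$
$-58 + H{\left(m,\frac{3}{-12} \right)} 28 = -58 + 0 \cdot 28 = -58 + 0 = -58$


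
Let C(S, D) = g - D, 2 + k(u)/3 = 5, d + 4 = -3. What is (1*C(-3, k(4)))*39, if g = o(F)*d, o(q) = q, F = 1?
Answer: -624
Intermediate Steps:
d = -7 (d = -4 - 3 = -7)
k(u) = 9 (k(u) = -6 + 3*5 = -6 + 15 = 9)
g = -7 (g = 1*(-7) = -7)
C(S, D) = -7 - D
(1*C(-3, k(4)))*39 = (1*(-7 - 1*9))*39 = (1*(-7 - 9))*39 = (1*(-16))*39 = -16*39 = -624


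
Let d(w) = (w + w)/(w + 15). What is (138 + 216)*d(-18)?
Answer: 4248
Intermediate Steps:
d(w) = 2*w/(15 + w) (d(w) = (2*w)/(15 + w) = 2*w/(15 + w))
(138 + 216)*d(-18) = (138 + 216)*(2*(-18)/(15 - 18)) = 354*(2*(-18)/(-3)) = 354*(2*(-18)*(-1/3)) = 354*12 = 4248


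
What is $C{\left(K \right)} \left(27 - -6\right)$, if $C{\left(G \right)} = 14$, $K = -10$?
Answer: $462$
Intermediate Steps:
$C{\left(K \right)} \left(27 - -6\right) = 14 \left(27 - -6\right) = 14 \left(27 + 6\right) = 14 \cdot 33 = 462$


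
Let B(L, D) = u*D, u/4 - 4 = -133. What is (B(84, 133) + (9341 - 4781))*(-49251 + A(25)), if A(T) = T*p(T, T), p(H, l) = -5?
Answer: 3163421568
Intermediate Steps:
u = -516 (u = 16 + 4*(-133) = 16 - 532 = -516)
B(L, D) = -516*D
A(T) = -5*T (A(T) = T*(-5) = -5*T)
(B(84, 133) + (9341 - 4781))*(-49251 + A(25)) = (-516*133 + (9341 - 4781))*(-49251 - 5*25) = (-68628 + 4560)*(-49251 - 125) = -64068*(-49376) = 3163421568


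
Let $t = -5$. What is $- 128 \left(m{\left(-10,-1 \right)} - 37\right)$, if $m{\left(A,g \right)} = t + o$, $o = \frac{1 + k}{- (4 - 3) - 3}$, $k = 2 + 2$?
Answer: $5536$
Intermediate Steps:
$k = 4$
$o = - \frac{5}{4}$ ($o = \frac{1 + 4}{- (4 - 3) - 3} = \frac{5}{\left(-1\right) 1 - 3} = \frac{5}{-1 - 3} = \frac{5}{-4} = 5 \left(- \frac{1}{4}\right) = - \frac{5}{4} \approx -1.25$)
$m{\left(A,g \right)} = - \frac{25}{4}$ ($m{\left(A,g \right)} = -5 - \frac{5}{4} = - \frac{25}{4}$)
$- 128 \left(m{\left(-10,-1 \right)} - 37\right) = - 128 \left(- \frac{25}{4} - 37\right) = \left(-128\right) \left(- \frac{173}{4}\right) = 5536$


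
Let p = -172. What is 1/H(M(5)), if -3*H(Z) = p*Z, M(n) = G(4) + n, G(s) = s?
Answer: 1/516 ≈ 0.0019380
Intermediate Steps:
M(n) = 4 + n
H(Z) = 172*Z/3 (H(Z) = -(-172)*Z/3 = 172*Z/3)
1/H(M(5)) = 1/(172*(4 + 5)/3) = 1/((172/3)*9) = 1/516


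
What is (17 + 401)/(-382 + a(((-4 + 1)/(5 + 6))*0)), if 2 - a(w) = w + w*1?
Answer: -11/10 ≈ -1.1000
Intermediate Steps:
a(w) = 2 - 2*w (a(w) = 2 - (w + w*1) = 2 - (w + w) = 2 - 2*w)
(17 + 401)/(-382 + a(((-4 + 1)/(5 + 6))*0)) = (17 + 401)/(-382 + (2 - 2*(-4 + 1)/(5 + 6)*0)) = 418/(-382 + (2 - 2*(-3/11)*0)) = 418/(-382 + (2 - 2*(-3*1/11)*0)) = 418/(-382 + (2 - (-6)*0/11)) = 418/(-382 + (2 - 2*0)) = 418/(-382 + (2 + 0)) = 418/(-382 + 2) = 418/(-380) = 418*(-1/380) = -11/10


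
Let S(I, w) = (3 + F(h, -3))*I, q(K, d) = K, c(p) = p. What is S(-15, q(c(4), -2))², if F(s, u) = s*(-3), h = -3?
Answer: 32400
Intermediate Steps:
F(s, u) = -3*s
S(I, w) = 12*I (S(I, w) = (3 - 3*(-3))*I = (3 + 9)*I = 12*I)
S(-15, q(c(4), -2))² = (12*(-15))² = (-180)² = 32400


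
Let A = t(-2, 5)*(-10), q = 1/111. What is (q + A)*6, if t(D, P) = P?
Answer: -11098/37 ≈ -299.95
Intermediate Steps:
q = 1/111 ≈ 0.0090090
A = -50 (A = 5*(-10) = -50)
(q + A)*6 = (1/111 - 50)*6 = -5549/111*6 = -11098/37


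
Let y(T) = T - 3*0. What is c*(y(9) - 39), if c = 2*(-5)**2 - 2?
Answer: -1440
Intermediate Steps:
c = 48 (c = 2*25 - 2 = 50 - 2 = 48)
y(T) = T (y(T) = T + 0 = T)
c*(y(9) - 39) = 48*(9 - 39) = 48*(-30) = -1440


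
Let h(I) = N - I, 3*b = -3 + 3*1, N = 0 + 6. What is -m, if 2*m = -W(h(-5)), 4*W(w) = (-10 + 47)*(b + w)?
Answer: 407/8 ≈ 50.875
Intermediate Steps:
N = 6
b = 0 (b = (-3 + 3*1)/3 = (-3 + 3)/3 = (⅓)*0 = 0)
h(I) = 6 - I
W(w) = 37*w/4 (W(w) = ((-10 + 47)*(0 + w))/4 = (37*w)/4 = 37*w/4)
m = -407/8 (m = (-37*(6 - 1*(-5))/4)/2 = (-37*(6 + 5)/4)/2 = (-37*11/4)/2 = (-1*407/4)/2 = (½)*(-407/4) = -407/8 ≈ -50.875)
-m = -1*(-407/8) = 407/8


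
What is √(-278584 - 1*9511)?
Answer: I*√288095 ≈ 536.75*I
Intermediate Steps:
√(-278584 - 1*9511) = √(-278584 - 9511) = √(-288095) = I*√288095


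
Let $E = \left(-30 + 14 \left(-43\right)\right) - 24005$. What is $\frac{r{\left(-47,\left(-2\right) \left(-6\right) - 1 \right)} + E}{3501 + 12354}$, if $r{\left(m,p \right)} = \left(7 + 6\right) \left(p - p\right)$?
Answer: $- \frac{24637}{15855} \approx -1.5539$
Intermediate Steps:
$r{\left(m,p \right)} = 0$ ($r{\left(m,p \right)} = 13 \cdot 0 = 0$)
$E = -24637$ ($E = \left(-30 - 602\right) - 24005 = -632 - 24005 = -24637$)
$\frac{r{\left(-47,\left(-2\right) \left(-6\right) - 1 \right)} + E}{3501 + 12354} = \frac{0 - 24637}{3501 + 12354} = - \frac{24637}{15855}$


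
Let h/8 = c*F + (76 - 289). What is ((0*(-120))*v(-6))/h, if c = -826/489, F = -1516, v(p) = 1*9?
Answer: 0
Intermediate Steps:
v(p) = 9
c = -826/489 (c = -826*1/489 = -826/489 ≈ -1.6892)
h = 9184472/489 (h = 8*(-826/489*(-1516) + (76 - 289)) = 8*(1252216/489 - 213) = 8*(1148059/489) = 9184472/489 ≈ 18782.)
((0*(-120))*v(-6))/h = ((0*(-120))*9)/(9184472/489) = (0*9)*(489/9184472) = 0*(489/9184472) = 0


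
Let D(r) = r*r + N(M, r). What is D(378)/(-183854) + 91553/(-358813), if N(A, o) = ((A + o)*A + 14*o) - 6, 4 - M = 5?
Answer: -9980347853/9424172186 ≈ -1.0590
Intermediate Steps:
M = -1 (M = 4 - 1*5 = 4 - 5 = -1)
N(A, o) = -6 + 14*o + A*(A + o) (N(A, o) = (A*(A + o) + 14*o) - 6 = (14*o + A*(A + o)) - 6 = -6 + 14*o + A*(A + o))
D(r) = -5 + r² + 13*r (D(r) = r*r + (-6 + (-1)² + 14*r - r) = r² + (-6 + 1 + 14*r - r) = r² + (-5 + 13*r) = -5 + r² + 13*r)
D(378)/(-183854) + 91553/(-358813) = (-5 + 378² + 13*378)/(-183854) + 91553/(-358813) = (-5 + 142884 + 4914)*(-1/183854) + 91553*(-1/358813) = 147793*(-1/183854) - 13079/51259 = -147793/183854 - 13079/51259 = -9980347853/9424172186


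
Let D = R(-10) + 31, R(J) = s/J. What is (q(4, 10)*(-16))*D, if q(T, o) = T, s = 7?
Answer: -9696/5 ≈ -1939.2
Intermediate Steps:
R(J) = 7/J
D = 303/10 (D = 7/(-10) + 31 = 7*(-1/10) + 31 = -7/10 + 31 = 303/10 ≈ 30.300)
(q(4, 10)*(-16))*D = (4*(-16))*(303/10) = -64*303/10 = -9696/5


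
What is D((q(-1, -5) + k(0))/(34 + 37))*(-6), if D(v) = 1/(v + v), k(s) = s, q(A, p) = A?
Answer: 213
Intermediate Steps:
D(v) = 1/(2*v)
D((q(-1, -5) + k(0))/(34 + 37))*(-6) = (1/(2*(((-1 + 0)/(34 + 37)))))*(-6) = (1/(2*((-1/71))))*(-6) = (1/(2*((-1*1/71))))*(-6) = (1/(2*(-1/71)))*(-6) = ((1/2)*(-71))*(-6) = -71/2*(-6) = 213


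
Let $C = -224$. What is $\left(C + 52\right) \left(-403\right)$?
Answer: $69316$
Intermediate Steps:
$\left(C + 52\right) \left(-403\right) = \left(-224 + 52\right) \left(-403\right) = \left(-172\right) \left(-403\right) = 69316$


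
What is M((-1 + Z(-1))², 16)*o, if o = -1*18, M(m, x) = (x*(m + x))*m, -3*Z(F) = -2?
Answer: -4640/9 ≈ -515.56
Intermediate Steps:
Z(F) = ⅔ (Z(F) = -⅓*(-2) = ⅔)
M(m, x) = m*x*(m + x)
o = -18
M((-1 + Z(-1))², 16)*o = ((-1 + ⅔)²*16*((-1 + ⅔)² + 16))*(-18) = ((-⅓)²*16*((-⅓)² + 16))*(-18) = ((⅑)*16*(⅑ + 16))*(-18) = ((⅑)*16*(145/9))*(-18) = (2320/81)*(-18) = -4640/9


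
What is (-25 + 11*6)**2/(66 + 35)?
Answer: 1681/101 ≈ 16.644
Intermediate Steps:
(-25 + 11*6)**2/(66 + 35) = (-25 + 66)**2/101 = 41**2*(1/101) = 1681*(1/101) = 1681/101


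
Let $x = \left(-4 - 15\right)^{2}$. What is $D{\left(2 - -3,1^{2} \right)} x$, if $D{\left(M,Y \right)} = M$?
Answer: $1805$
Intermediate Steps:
$x = 361$ ($x = \left(-19\right)^{2} = 361$)
$D{\left(2 - -3,1^{2} \right)} x = \left(2 - -3\right) 361 = \left(2 + 3\right) 361 = 5 \cdot 361 = 1805$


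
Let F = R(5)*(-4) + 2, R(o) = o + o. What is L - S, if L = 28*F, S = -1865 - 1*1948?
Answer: 2749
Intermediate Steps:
R(o) = 2*o
S = -3813 (S = -1865 - 1948 = -3813)
F = -38 (F = (2*5)*(-4) + 2 = 10*(-4) + 2 = -40 + 2 = -38)
L = -1064 (L = 28*(-38) = -1064)
L - S = -1064 - 1*(-3813) = -1064 + 3813 = 2749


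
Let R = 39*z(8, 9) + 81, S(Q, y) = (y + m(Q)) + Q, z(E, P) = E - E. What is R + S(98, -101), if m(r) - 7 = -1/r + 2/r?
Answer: 8331/98 ≈ 85.010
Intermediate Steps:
z(E, P) = 0
m(r) = 7 + 1/r (m(r) = 7 + (-1/r + 2/r) = 7 + 1/r)
S(Q, y) = 7 + Q + y + 1/Q (S(Q, y) = (y + (7 + 1/Q)) + Q = (7 + y + 1/Q) + Q = 7 + Q + y + 1/Q)
R = 81 (R = 39*0 + 81 = 0 + 81 = 81)
R + S(98, -101) = 81 + (7 + 98 - 101 + 1/98) = 81 + 393/98 = 8331/98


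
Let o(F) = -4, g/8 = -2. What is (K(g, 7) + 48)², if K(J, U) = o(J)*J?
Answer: 12544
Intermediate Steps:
g = -16 (g = 8*(-2) = -16)
K(J, U) = -4*J
(K(g, 7) + 48)² = (-4*(-16) + 48)² = (64 + 48)² = 112² = 12544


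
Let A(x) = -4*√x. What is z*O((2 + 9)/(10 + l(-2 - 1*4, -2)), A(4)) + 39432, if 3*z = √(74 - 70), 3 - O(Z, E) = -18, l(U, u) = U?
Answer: 39446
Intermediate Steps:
O(Z, E) = 21 (O(Z, E) = 3 - 1*(-18) = 3 + 18 = 21)
z = ⅔ (z = √(74 - 70)/3 = √4/3 = (⅓)*2 = ⅔ ≈ 0.66667)
z*O((2 + 9)/(10 + l(-2 - 1*4, -2)), A(4)) + 39432 = (⅔)*21 + 39432 = 14 + 39432 = 39446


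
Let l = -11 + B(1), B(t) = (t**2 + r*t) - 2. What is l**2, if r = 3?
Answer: 81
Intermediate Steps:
B(t) = -2 + t**2 + 3*t (B(t) = (t**2 + 3*t) - 2 = -2 + t**2 + 3*t)
l = -9 (l = -11 + (-2 + 1**2 + 3*1) = -11 + (-2 + 1 + 3) = -11 + 2 = -9)
l**2 = (-9)**2 = 81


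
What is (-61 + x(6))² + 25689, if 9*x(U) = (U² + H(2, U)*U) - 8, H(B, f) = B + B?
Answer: 2327818/81 ≈ 28739.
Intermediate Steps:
H(B, f) = 2*B
x(U) = -8/9 + U²/9 + 4*U/9 (x(U) = ((U² + (2*2)*U) - 8)/9 = ((U² + 4*U) - 8)/9 = (-8 + U² + 4*U)/9 = -8/9 + U²/9 + 4*U/9)
(-61 + x(6))² + 25689 = (-61 + (-8/9 + (⅑)*6² + (4/9)*6))² + 25689 = (-61 + (-8/9 + (⅑)*36 + 8/3))² + 25689 = (-61 + (-8/9 + 4 + 8/3))² + 25689 = (-61 + 52/9)² + 25689 = (-497/9)² + 25689 = 247009/81 + 25689 = 2327818/81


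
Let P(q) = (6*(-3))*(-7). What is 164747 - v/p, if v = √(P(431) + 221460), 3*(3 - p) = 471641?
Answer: 164747 + 3*√221586/471632 ≈ 1.6475e+5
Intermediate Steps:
P(q) = 126 (P(q) = -18*(-7) = 126)
p = -471632/3 (p = 3 - ⅓*471641 = 3 - 471641/3 = -471632/3 ≈ -1.5721e+5)
v = √221586 (v = √(126 + 221460) = √221586 ≈ 470.73)
164747 - v/p = 164747 - √221586/(-471632/3) = 164747 - √221586*(-3)/471632 = 164747 - (-3)*√221586/471632 = 164747 + 3*√221586/471632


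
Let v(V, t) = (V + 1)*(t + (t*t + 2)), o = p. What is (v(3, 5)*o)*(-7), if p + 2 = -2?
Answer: 3584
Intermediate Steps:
p = -4 (p = -2 - 2 = -4)
o = -4
v(V, t) = (1 + V)*(2 + t + t**2) (v(V, t) = (1 + V)*(t + (t**2 + 2)) = (1 + V)*(t + (2 + t**2)) = (1 + V)*(2 + t + t**2))
(v(3, 5)*o)*(-7) = ((2 + 5 + 5**2 + 2*3 + 3*5 + 3*5**2)*(-4))*(-7) = ((2 + 5 + 25 + 6 + 15 + 3*25)*(-4))*(-7) = ((2 + 5 + 25 + 6 + 15 + 75)*(-4))*(-7) = (128*(-4))*(-7) = -512*(-7) = 3584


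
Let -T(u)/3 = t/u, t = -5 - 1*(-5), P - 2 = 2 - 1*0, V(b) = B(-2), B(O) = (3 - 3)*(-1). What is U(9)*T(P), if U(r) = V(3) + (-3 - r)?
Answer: 0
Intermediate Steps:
B(O) = 0 (B(O) = 0*(-1) = 0)
V(b) = 0
P = 4 (P = 2 + (2 - 1*0) = 2 + (2 + 0) = 2 + 2 = 4)
U(r) = -3 - r (U(r) = 0 + (-3 - r) = -3 - r)
t = 0 (t = -5 + 5 = 0)
T(u) = 0 (T(u) = -0/u = -3*0 = 0)
U(9)*T(P) = (-3 - 1*9)*0 = (-3 - 9)*0 = -12*0 = 0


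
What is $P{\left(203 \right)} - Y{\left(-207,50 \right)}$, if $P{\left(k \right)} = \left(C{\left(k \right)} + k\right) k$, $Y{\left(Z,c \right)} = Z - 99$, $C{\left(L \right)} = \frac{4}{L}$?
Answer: $41519$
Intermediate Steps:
$Y{\left(Z,c \right)} = -99 + Z$
$P{\left(k \right)} = k \left(k + \frac{4}{k}\right)$ ($P{\left(k \right)} = \left(\frac{4}{k} + k\right) k = \left(k + \frac{4}{k}\right) k = k \left(k + \frac{4}{k}\right)$)
$P{\left(203 \right)} - Y{\left(-207,50 \right)} = \left(4 + 203^{2}\right) - \left(-99 - 207\right) = \left(4 + 41209\right) - -306 = 41213 + 306 = 41519$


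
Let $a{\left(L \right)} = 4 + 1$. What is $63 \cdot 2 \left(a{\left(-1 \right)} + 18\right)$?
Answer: $2898$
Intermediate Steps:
$a{\left(L \right)} = 5$
$63 \cdot 2 \left(a{\left(-1 \right)} + 18\right) = 63 \cdot 2 \left(5 + 18\right) = 126 \cdot 23 = 2898$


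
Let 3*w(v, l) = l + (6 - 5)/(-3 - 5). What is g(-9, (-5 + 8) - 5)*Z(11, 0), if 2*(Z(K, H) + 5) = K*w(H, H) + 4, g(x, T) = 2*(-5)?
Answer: 775/24 ≈ 32.292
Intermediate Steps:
g(x, T) = -10
w(v, l) = -1/24 + l/3 (w(v, l) = (l + (6 - 5)/(-3 - 5))/3 = (l + 1/(-8))/3 = (l + 1*(-⅛))/3 = (l - ⅛)/3 = (-⅛ + l)/3 = -1/24 + l/3)
Z(K, H) = -3 + K*(-1/24 + H/3)/2 (Z(K, H) = -5 + (K*(-1/24 + H/3) + 4)/2 = -5 + (4 + K*(-1/24 + H/3))/2 = -5 + (2 + K*(-1/24 + H/3)/2) = -3 + K*(-1/24 + H/3)/2)
g(-9, (-5 + 8) - 5)*Z(11, 0) = -10*(-3 + (1/48)*11*(-1 + 8*0)) = -10*(-3 + (1/48)*11*(-1 + 0)) = -10*(-3 + (1/48)*11*(-1)) = -10*(-3 - 11/48) = -10*(-155/48) = 775/24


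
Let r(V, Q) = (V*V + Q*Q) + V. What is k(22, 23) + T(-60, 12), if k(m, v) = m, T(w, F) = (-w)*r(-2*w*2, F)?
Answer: 3479062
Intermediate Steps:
r(V, Q) = V + Q² + V² (r(V, Q) = (V² + Q²) + V = (Q² + V²) + V = V + Q² + V²)
T(w, F) = -w*(F² - 4*w + 16*w²) (T(w, F) = (-w)*(-2*w*2 + F² + (-2*w*2)²) = (-w)*(-4*w + F² + (-4*w)²) = (-w)*(-4*w + F² + 16*w²) = (-w)*(F² - 4*w + 16*w²) = -w*(F² - 4*w + 16*w²))
k(22, 23) + T(-60, 12) = 22 - 60*(-1*12² - 16*(-60)² + 4*(-60)) = 22 - 60*(-1*144 - 16*3600 - 240) = 22 - 60*(-144 - 57600 - 240) = 22 - 60*(-57984) = 22 + 3479040 = 3479062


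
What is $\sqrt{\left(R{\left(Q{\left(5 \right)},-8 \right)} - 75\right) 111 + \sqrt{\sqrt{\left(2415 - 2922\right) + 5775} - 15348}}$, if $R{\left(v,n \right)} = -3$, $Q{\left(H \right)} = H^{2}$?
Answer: $\sqrt{-8658 + i \sqrt{2} \sqrt{7674 - \sqrt{1317}}} \approx 0.6641 + 93.051 i$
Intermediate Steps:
$\sqrt{\left(R{\left(Q{\left(5 \right)},-8 \right)} - 75\right) 111 + \sqrt{\sqrt{\left(2415 - 2922\right) + 5775} - 15348}} = \sqrt{\left(-3 - 75\right) 111 + \sqrt{\sqrt{\left(2415 - 2922\right) + 5775} - 15348}} = \sqrt{\left(-78\right) 111 + \sqrt{\sqrt{\left(2415 - 2922\right) + 5775} - 15348}} = \sqrt{-8658 + \sqrt{\sqrt{-507 + 5775} - 15348}} = \sqrt{-8658 + \sqrt{\sqrt{5268} - 15348}} = \sqrt{-8658 + \sqrt{2 \sqrt{1317} - 15348}} = \sqrt{-8658 + \sqrt{-15348 + 2 \sqrt{1317}}}$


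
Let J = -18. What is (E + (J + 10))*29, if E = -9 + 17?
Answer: 0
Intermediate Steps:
E = 8
(E + (J + 10))*29 = (8 + (-18 + 10))*29 = (8 - 8)*29 = 0*29 = 0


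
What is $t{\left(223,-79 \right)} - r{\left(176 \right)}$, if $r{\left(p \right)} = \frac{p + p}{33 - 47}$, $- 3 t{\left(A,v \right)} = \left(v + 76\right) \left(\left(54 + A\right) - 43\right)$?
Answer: $\frac{1814}{7} \approx 259.14$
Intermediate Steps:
$t{\left(A,v \right)} = - \frac{\left(11 + A\right) \left(76 + v\right)}{3}$ ($t{\left(A,v \right)} = - \frac{\left(v + 76\right) \left(\left(54 + A\right) - 43\right)}{3} = - \frac{\left(76 + v\right) \left(11 + A\right)}{3} = - \frac{\left(11 + A\right) \left(76 + v\right)}{3}$)
$r{\left(p \right)} = - \frac{p}{7}$ ($r{\left(p \right)} = \frac{2 p}{-14} = 2 p \left(- \frac{1}{14}\right) = - \frac{p}{7}$)
$t{\left(223,-79 \right)} - r{\left(176 \right)} = \left(- \frac{836}{3} - \frac{16948}{3} - - \frac{869}{3} - \frac{223}{3} \left(-79\right)\right) - \left(- \frac{1}{7}\right) 176 = \left(- \frac{836}{3} - \frac{16948}{3} + \frac{869}{3} + \frac{17617}{3}\right) - - \frac{176}{7} = 234 + \frac{176}{7} = \frac{1814}{7}$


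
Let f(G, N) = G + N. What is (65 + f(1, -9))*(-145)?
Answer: -8265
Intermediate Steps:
(65 + f(1, -9))*(-145) = (65 + (1 - 9))*(-145) = (65 - 8)*(-145) = 57*(-145) = -8265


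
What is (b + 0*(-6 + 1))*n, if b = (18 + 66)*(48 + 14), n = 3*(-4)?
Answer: -62496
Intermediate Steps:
n = -12
b = 5208 (b = 84*62 = 5208)
(b + 0*(-6 + 1))*n = (5208 + 0*(-6 + 1))*(-12) = (5208 + 0*(-5))*(-12) = (5208 + 0)*(-12) = 5208*(-12) = -62496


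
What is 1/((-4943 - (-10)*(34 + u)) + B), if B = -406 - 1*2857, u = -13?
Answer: -1/7996 ≈ -0.00012506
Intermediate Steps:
B = -3263 (B = -406 - 2857 = -3263)
1/((-4943 - (-10)*(34 + u)) + B) = 1/((-4943 - (-10)*(34 - 13)) - 3263) = 1/((-4943 - (-10)*21) - 3263) = 1/((-4943 - 1*(-210)) - 3263) = 1/((-4943 + 210) - 3263) = 1/(-4733 - 3263) = 1/(-7996) = -1/7996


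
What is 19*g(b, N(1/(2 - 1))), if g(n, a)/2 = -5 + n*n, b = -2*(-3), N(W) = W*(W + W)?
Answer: 1178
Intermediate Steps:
N(W) = 2*W² (N(W) = W*(2*W) = 2*W²)
b = 6
g(n, a) = -10 + 2*n² (g(n, a) = 2*(-5 + n*n) = 2*(-5 + n²) = -10 + 2*n²)
19*g(b, N(1/(2 - 1))) = 19*(-10 + 2*6²) = 19*(-10 + 2*36) = 19*(-10 + 72) = 19*62 = 1178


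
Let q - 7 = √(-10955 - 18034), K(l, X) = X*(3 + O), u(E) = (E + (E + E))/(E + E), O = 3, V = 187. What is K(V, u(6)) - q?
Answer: 2 - 3*I*√3221 ≈ 2.0 - 170.26*I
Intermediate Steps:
u(E) = 3/2 (u(E) = (E + 2*E)/((2*E)) = (3*E)*(1/(2*E)) = 3/2)
K(l, X) = 6*X (K(l, X) = X*(3 + 3) = X*6 = 6*X)
q = 7 + 3*I*√3221 (q = 7 + √(-10955 - 18034) = 7 + √(-28989) = 7 + 3*I*√3221 ≈ 7.0 + 170.26*I)
K(V, u(6)) - q = 6*(3/2) - (7 + 3*I*√3221) = 9 + (-7 - 3*I*√3221) = 2 - 3*I*√3221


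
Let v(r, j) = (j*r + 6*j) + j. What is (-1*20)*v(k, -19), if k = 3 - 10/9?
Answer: 30400/9 ≈ 3377.8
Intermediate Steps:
k = 17/9 (k = 3 - 10/9 = 17/9 ≈ 1.8889)
v(r, j) = 7*j + j*r (v(r, j) = (6*j + j*r) + j = 7*j + j*r)
(-1*20)*v(k, -19) = (-1*20)*(-19*(7 + 17/9)) = -(-380)*80/9 = -20*(-1520/9) = 30400/9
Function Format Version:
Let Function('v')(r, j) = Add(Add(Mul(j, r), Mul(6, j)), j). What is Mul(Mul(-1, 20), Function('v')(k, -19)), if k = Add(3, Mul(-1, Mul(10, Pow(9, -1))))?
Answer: Rational(30400, 9) ≈ 3377.8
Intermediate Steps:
k = Rational(17, 9) (k = Add(3, Mul(-1, Mul(10, Rational(1, 9)))) = Add(3, Mul(-1, Rational(10, 9))) = Add(3, Rational(-10, 9)) = Rational(17, 9) ≈ 1.8889)
Function('v')(r, j) = Add(Mul(7, j), Mul(j, r)) (Function('v')(r, j) = Add(Add(Mul(6, j), Mul(j, r)), j) = Add(Mul(7, j), Mul(j, r)))
Mul(Mul(-1, 20), Function('v')(k, -19)) = Mul(Mul(-1, 20), Mul(-19, Add(7, Rational(17, 9)))) = Mul(-20, Mul(-19, Rational(80, 9))) = Mul(-20, Rational(-1520, 9)) = Rational(30400, 9)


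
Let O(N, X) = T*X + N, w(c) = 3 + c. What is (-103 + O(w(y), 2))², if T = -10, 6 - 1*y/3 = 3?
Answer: 12321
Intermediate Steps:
y = 9 (y = 18 - 3*3 = 18 - 9 = 9)
O(N, X) = N - 10*X (O(N, X) = -10*X + N = N - 10*X)
(-103 + O(w(y), 2))² = (-103 + ((3 + 9) - 10*2))² = (-103 + (12 - 20))² = (-103 - 8)² = (-111)² = 12321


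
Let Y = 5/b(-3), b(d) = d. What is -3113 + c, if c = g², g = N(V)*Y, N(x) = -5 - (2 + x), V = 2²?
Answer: -24992/9 ≈ -2776.9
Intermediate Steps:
V = 4
N(x) = -7 - x (N(x) = -5 - (2 + x) = -5 + (-2 - x) = -7 - x)
Y = -5/3 (Y = 5/(-3) = 5*(-⅓) = -5/3 ≈ -1.6667)
g = 55/3 (g = (-7 - 1*4)*(-5/3) = (-7 - 4)*(-5/3) = -11*(-5/3) = 55/3 ≈ 18.333)
c = 3025/9 (c = (55/3)² = 3025/9 ≈ 336.11)
-3113 + c = -3113 + 3025/9 = -24992/9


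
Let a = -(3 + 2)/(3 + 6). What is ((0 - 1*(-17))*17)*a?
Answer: -1445/9 ≈ -160.56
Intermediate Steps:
a = -5/9 ≈ -0.55556
((0 - 1*(-17))*17)*a = ((0 - 1*(-17))*17)*(-5/9) = ((0 + 17)*17)*(-5/9) = (17*17)*(-5/9) = 289*(-5/9) = -1445/9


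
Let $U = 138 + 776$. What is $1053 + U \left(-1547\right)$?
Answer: $-1412905$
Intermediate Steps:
$U = 914$
$1053 + U \left(-1547\right) = 1053 + 914 \left(-1547\right) = 1053 - 1413958 = -1412905$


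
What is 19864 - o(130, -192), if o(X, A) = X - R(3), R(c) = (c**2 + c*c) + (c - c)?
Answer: 19752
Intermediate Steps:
R(c) = 2*c**2 (R(c) = (c**2 + c**2) + 0 = 2*c**2 + 0 = 2*c**2)
o(X, A) = -18 + X (o(X, A) = X - 2*3**2 = X - 2*9 = X - 1*18 = X - 18 = -18 + X)
19864 - o(130, -192) = 19864 - (-18 + 130) = 19864 - 1*112 = 19864 - 112 = 19752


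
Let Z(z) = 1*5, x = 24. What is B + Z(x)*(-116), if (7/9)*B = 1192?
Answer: 6668/7 ≈ 952.57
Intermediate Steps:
Z(z) = 5
B = 10728/7 (B = (9/7)*1192 = 10728/7 ≈ 1532.6)
B + Z(x)*(-116) = 10728/7 + 5*(-116) = 10728/7 - 580 = 6668/7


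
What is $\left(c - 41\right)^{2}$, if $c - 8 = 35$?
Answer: $4$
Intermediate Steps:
$c = 43$ ($c = 8 + 35 = 43$)
$\left(c - 41\right)^{2} = \left(43 - 41\right)^{2} = 2^{2} = 4$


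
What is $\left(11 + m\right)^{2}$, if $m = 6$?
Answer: $289$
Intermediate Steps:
$\left(11 + m\right)^{2} = \left(11 + 6\right)^{2} = 17^{2} = 289$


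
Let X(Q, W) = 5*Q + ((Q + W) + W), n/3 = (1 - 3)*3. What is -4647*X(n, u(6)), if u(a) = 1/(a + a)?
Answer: 1002203/2 ≈ 5.0110e+5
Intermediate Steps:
u(a) = 1/(2*a)
n = -18 (n = 3*((1 - 3)*3) = 3*(-2*3) = 3*(-6) = -18)
X(Q, W) = 2*W + 6*Q (X(Q, W) = 5*Q + (Q + 2*W) = 2*W + 6*Q)
-4647*X(n, u(6)) = -4647*(2*((1/2)/6) + 6*(-18)) = -4647*(2*((1/2)*(1/6)) - 108) = -4647*(2*(1/12) - 108) = -4647*(1/6 - 108) = -4647*(-647/6) = 1002203/2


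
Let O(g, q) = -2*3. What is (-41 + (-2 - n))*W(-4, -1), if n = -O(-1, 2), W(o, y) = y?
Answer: 49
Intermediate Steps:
O(g, q) = -6
n = 6 (n = -1*(-6) = 6)
(-41 + (-2 - n))*W(-4, -1) = (-41 + (-2 - 1*6))*(-1) = (-41 + (-2 - 6))*(-1) = (-41 - 8)*(-1) = -49*(-1) = 49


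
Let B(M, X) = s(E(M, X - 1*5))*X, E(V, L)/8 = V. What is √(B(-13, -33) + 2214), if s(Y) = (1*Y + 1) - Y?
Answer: √2181 ≈ 46.701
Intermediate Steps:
E(V, L) = 8*V
s(Y) = 1 (s(Y) = (Y + 1) - Y = (1 + Y) - Y = 1)
B(M, X) = X (B(M, X) = 1*X = X)
√(B(-13, -33) + 2214) = √(-33 + 2214) = √2181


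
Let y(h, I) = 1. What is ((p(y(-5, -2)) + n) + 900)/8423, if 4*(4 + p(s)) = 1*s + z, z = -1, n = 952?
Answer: 1848/8423 ≈ 0.21940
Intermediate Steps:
p(s) = -17/4 + s/4 (p(s) = -4 + (1*s - 1)/4 = -4 + (s - 1)/4 = -4 + (-1 + s)/4 = -4 + (-¼ + s/4) = -17/4 + s/4)
((p(y(-5, -2)) + n) + 900)/8423 = (((-17/4 + (¼)*1) + 952) + 900)/8423 = (((-17/4 + ¼) + 952) + 900)*(1/8423) = ((-4 + 952) + 900)*(1/8423) = (948 + 900)*(1/8423) = 1848*(1/8423) = 1848/8423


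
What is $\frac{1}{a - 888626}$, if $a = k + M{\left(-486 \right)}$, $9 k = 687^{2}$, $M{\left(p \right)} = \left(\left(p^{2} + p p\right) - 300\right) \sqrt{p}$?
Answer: $- \frac{836185}{109014441595729} - \frac{4248828 i \sqrt{6}}{109014441595729} \approx -7.6704 \cdot 10^{-9} - 9.5469 \cdot 10^{-8} i$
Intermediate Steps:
$M{\left(p \right)} = \sqrt{p} \left(-300 + 2 p^{2}\right)$ ($M{\left(p \right)} = \left(\left(p^{2} + p^{2}\right) - 300\right) \sqrt{p} = \left(2 p^{2} - 300\right) \sqrt{p} = \left(-300 + 2 p^{2}\right) \sqrt{p} = \sqrt{p} \left(-300 + 2 p^{2}\right)$)
$k = 52441$ ($k = \frac{687^{2}}{9} = \frac{1}{9} \cdot 471969 = 52441$)
$a = 52441 + 4248828 i \sqrt{6}$ ($a = 52441 + 2 \sqrt{-486} \left(-150 + \left(-486\right)^{2}\right) = 52441 + 2 \cdot 9 i \sqrt{6} \left(-150 + 236196\right) = 52441 + 2 \cdot 9 i \sqrt{6} \cdot 236046 = 52441 + 4248828 i \sqrt{6} \approx 52441.0 + 1.0407 \cdot 10^{7} i$)
$\frac{1}{a - 888626} = \frac{1}{\left(52441 + 4248828 i \sqrt{6}\right) - 888626} = \frac{1}{-836185 + 4248828 i \sqrt{6}}$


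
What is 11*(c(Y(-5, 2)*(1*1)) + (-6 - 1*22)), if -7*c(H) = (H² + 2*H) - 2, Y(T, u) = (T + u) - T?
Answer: -2222/7 ≈ -317.43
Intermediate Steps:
Y(T, u) = u
c(H) = 2/7 - 2*H/7 - H²/7 (c(H) = -((H² + 2*H) - 2)/7 = -(-2 + H² + 2*H)/7 = 2/7 - 2*H/7 - H²/7)
11*(c(Y(-5, 2)*(1*1)) + (-6 - 1*22)) = 11*((2/7 - 4*1*1/7 - (2*(1*1))²/7) + (-6 - 1*22)) = 11*((2/7 - 4/7 - (2*1)²/7) + (-6 - 22)) = 11*((2/7 - 2/7*2 - ⅐*2²) - 28) = 11*((2/7 - 4/7 - ⅐*4) - 28) = 11*((2/7 - 4/7 - 4/7) - 28) = 11*(-6/7 - 28) = 11*(-202/7) = -2222/7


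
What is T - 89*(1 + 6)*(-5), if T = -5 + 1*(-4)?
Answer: 3106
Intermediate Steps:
T = -9 (T = -5 - 4 = -9)
T - 89*(1 + 6)*(-5) = -9 - 89*(1 + 6)*(-5) = -9 - 623*(-5) = -9 - 89*(-35) = -9 + 3115 = 3106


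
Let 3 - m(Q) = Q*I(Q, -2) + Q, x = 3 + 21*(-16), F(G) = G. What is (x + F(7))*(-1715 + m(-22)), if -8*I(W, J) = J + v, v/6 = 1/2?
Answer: 1103673/2 ≈ 5.5184e+5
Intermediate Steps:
v = 3 (v = 6/2 = 6*(½) = 3)
x = -333 (x = 3 - 336 = -333)
I(W, J) = -3/8 - J/8 (I(W, J) = -(J + 3)/8 = -(3 + J)/8 = -3/8 - J/8)
m(Q) = 3 - 7*Q/8 (m(Q) = 3 - (Q*(-3/8 - ⅛*(-2)) + Q) = 3 - (Q*(-3/8 + ¼) + Q) = 3 - (Q*(-⅛) + Q) = 3 - (-Q/8 + Q) = 3 - 7*Q/8)
(x + F(7))*(-1715 + m(-22)) = (-333 + 7)*(-1715 + (3 - 7/8*(-22))) = -326*(-1715 + (3 + 77/4)) = -326*(-1715 + 89/4) = -326*(-6771/4) = 1103673/2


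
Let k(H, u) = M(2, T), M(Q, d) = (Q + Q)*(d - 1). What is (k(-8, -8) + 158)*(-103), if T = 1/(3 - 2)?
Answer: -16274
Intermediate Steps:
T = 1 (T = 1/1 = 1)
M(Q, d) = 2*Q*(-1 + d) (M(Q, d) = (2*Q)*(-1 + d) = 2*Q*(-1 + d))
k(H, u) = 0 (k(H, u) = 2*2*(-1 + 1) = 2*2*0 = 0)
(k(-8, -8) + 158)*(-103) = (0 + 158)*(-103) = 158*(-103) = -16274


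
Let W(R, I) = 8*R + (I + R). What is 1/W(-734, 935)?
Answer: -1/5671 ≈ -0.00017634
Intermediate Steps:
W(R, I) = I + 9*R
1/W(-734, 935) = 1/(935 + 9*(-734)) = 1/(935 - 6606) = 1/(-5671) = -1/5671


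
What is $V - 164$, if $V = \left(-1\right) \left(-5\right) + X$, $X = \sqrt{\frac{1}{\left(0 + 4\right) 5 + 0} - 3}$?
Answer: $-159 + \frac{i \sqrt{295}}{10} \approx -159.0 + 1.7176 i$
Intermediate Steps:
$X = \frac{i \sqrt{295}}{10}$ ($X = \sqrt{\frac{1}{4 \cdot 5 + 0} - 3} = \sqrt{\frac{1}{20 + 0} - 3} = \sqrt{\frac{1}{20} - 3} = \sqrt{- \frac{59}{20}} = \frac{i \sqrt{295}}{10} \approx 1.7176 i$)
$V = 5 + \frac{i \sqrt{295}}{10}$ ($V = \left(-1\right) \left(-5\right) + \frac{i \sqrt{295}}{10} = 5 + \frac{i \sqrt{295}}{10} \approx 5.0 + 1.7176 i$)
$V - 164 = \left(5 + \frac{i \sqrt{295}}{10}\right) - 164 = -159 + \frac{i \sqrt{295}}{10}$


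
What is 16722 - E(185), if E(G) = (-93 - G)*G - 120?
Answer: 68272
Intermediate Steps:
E(G) = -120 + G*(-93 - G) (E(G) = G*(-93 - G) - 120 = -120 + G*(-93 - G))
16722 - E(185) = 16722 - (-120 - 1*185**2 - 93*185) = 16722 - (-120 - 1*34225 - 17205) = 16722 - (-120 - 34225 - 17205) = 16722 - 1*(-51550) = 16722 + 51550 = 68272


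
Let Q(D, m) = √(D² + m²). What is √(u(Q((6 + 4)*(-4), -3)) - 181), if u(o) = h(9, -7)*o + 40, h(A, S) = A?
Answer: √(-141 + 9*√1609) ≈ 14.833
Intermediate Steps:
u(o) = 40 + 9*o (u(o) = 9*o + 40 = 40 + 9*o)
√(u(Q((6 + 4)*(-4), -3)) - 181) = √((40 + 9*√(((6 + 4)*(-4))² + (-3)²)) - 181) = √((40 + 9*√((10*(-4))² + 9)) - 181) = √((40 + 9*√((-40)² + 9)) - 181) = √((40 + 9*√(1600 + 9)) - 181) = √((40 + 9*√1609) - 181) = √(-141 + 9*√1609)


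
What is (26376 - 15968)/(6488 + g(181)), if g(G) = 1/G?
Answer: 1883848/1174329 ≈ 1.6042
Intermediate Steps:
(26376 - 15968)/(6488 + g(181)) = (26376 - 15968)/(6488 + 1/181) = 10408/(6488 + 1/181) = 10408/(1174329/181) = 10408*(181/1174329) = 1883848/1174329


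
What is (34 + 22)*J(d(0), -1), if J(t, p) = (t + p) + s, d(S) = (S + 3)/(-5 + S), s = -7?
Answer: -2408/5 ≈ -481.60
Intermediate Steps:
d(S) = (3 + S)/(-5 + S)
J(t, p) = -7 + p + t (J(t, p) = (t + p) - 7 = (p + t) - 7 = -7 + p + t)
(34 + 22)*J(d(0), -1) = (34 + 22)*(-7 - 1 + (3 + 0)/(-5 + 0)) = 56*(-7 - 1 + 3/(-5)) = 56*(-7 - 1 - ⅕*3) = 56*(-7 - 1 - ⅗) = 56*(-43/5) = -2408/5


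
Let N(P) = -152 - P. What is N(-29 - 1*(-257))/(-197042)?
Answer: 190/98521 ≈ 0.0019285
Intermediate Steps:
N(-29 - 1*(-257))/(-197042) = (-152 - (-29 - 1*(-257)))/(-197042) = (-152 - (-29 + 257))*(-1/197042) = (-152 - 1*228)*(-1/197042) = (-152 - 228)*(-1/197042) = -380*(-1/197042) = 190/98521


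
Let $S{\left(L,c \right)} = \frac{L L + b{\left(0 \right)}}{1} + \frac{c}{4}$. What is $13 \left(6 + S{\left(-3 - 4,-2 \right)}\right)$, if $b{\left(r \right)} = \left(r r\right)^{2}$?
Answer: $\frac{1417}{2} \approx 708.5$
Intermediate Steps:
$b{\left(r \right)} = r^{4}$ ($b{\left(r \right)} = \left(r^{2}\right)^{2} = r^{4}$)
$S{\left(L,c \right)} = L^{2} + \frac{c}{4}$ ($S{\left(L,c \right)} = \frac{L L + 0^{4}}{1} + \frac{c}{4} = \left(L^{2} + 0\right) 1 + c \frac{1}{4} = L^{2} \cdot 1 + \frac{c}{4} = L^{2} + \frac{c}{4}$)
$13 \left(6 + S{\left(-3 - 4,-2 \right)}\right) = 13 \left(6 + \left(\left(-3 - 4\right)^{2} + \frac{1}{4} \left(-2\right)\right)\right) = 13 \left(6 - \left(\frac{1}{2} - \left(-7\right)^{2}\right)\right) = 13 \left(6 + \left(49 - \frac{1}{2}\right)\right) = 13 \left(6 + \frac{97}{2}\right) = 13 \cdot \frac{109}{2} = \frac{1417}{2}$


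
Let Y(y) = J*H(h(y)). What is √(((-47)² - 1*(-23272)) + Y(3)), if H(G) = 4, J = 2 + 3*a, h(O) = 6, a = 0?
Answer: √25489 ≈ 159.65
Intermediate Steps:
J = 2 (J = 2 + 3*0 = 2 + 0 = 2)
Y(y) = 8 (Y(y) = 2*4 = 8)
√(((-47)² - 1*(-23272)) + Y(3)) = √(((-47)² - 1*(-23272)) + 8) = √((2209 + 23272) + 8) = √(25481 + 8) = √25489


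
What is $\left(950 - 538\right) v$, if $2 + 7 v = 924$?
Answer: $\frac{379864}{7} \approx 54266.0$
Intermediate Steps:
$v = \frac{922}{7}$ ($v = - \frac{2}{7} + \frac{1}{7} \cdot 924 = - \frac{2}{7} + 132 = \frac{922}{7} \approx 131.71$)
$\left(950 - 538\right) v = \left(950 - 538\right) \frac{922}{7} = 412 \cdot \frac{922}{7} = \frac{379864}{7}$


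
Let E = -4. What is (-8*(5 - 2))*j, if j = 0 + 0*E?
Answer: 0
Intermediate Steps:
j = 0 (j = 0 + 0*(-4) = 0 + 0 = 0)
(-8*(5 - 2))*j = -8*(5 - 2)*0 = -8*3*0 = -24*0 = 0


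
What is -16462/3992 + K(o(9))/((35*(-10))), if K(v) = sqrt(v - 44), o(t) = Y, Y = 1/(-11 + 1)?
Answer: -8231/1996 - 3*I*sqrt(10)/500 ≈ -4.1237 - 0.018974*I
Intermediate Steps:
Y = -1/10 (Y = 1/(-10) = -1/10 ≈ -0.10000)
o(t) = -1/10
K(v) = sqrt(-44 + v)
-16462/3992 + K(o(9))/((35*(-10))) = -16462/3992 + sqrt(-44 - 1/10)/((35*(-10))) = -16462*1/3992 + sqrt(-441/10)/(-350) = -8231/1996 + (21*I*sqrt(10)/10)*(-1/350) = -8231/1996 - 3*I*sqrt(10)/500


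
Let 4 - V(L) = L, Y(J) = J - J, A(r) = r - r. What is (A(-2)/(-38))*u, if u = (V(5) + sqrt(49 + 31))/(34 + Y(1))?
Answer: 0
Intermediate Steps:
A(r) = 0
Y(J) = 0
V(L) = 4 - L
u = -1/34 + 2*sqrt(5)/17 (u = ((4 - 1*5) + sqrt(49 + 31))/(34 + 0) = ((4 - 5) + sqrt(80))/34 = (-1 + 4*sqrt(5))*(1/34) = -1/34 + 2*sqrt(5)/17 ≈ 0.23365)
(A(-2)/(-38))*u = (0/(-38))*(-1/34 + 2*sqrt(5)/17) = (0*(-1/38))*(-1/34 + 2*sqrt(5)/17) = 0*(-1/34 + 2*sqrt(5)/17) = 0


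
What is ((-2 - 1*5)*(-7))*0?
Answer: 0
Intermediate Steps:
((-2 - 1*5)*(-7))*0 = ((-2 - 5)*(-7))*0 = -7*(-7)*0 = 49*0 = 0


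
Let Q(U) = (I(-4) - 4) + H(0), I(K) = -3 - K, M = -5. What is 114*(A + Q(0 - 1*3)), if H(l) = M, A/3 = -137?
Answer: -47766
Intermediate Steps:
A = -411 (A = 3*(-137) = -411)
H(l) = -5
Q(U) = -8 (Q(U) = ((-3 - 1*(-4)) - 4) - 5 = ((-3 + 4) - 4) - 5 = (1 - 4) - 5 = -3 - 5 = -8)
114*(A + Q(0 - 1*3)) = 114*(-411 - 8) = 114*(-419) = -47766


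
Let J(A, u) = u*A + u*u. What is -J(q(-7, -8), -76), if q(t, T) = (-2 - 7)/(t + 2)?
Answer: -28196/5 ≈ -5639.2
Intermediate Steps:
q(t, T) = -9/(2 + t)
J(A, u) = u² + A*u (J(A, u) = A*u + u² = u² + A*u)
-J(q(-7, -8), -76) = -(-76)*(-9/(2 - 7) - 76) = -(-76)*(-9/(-5) - 76) = -(-76)*(-9*(-⅕) - 76) = -(-76)*(9/5 - 76) = -(-76)*(-371)/5 = -1*28196/5 = -28196/5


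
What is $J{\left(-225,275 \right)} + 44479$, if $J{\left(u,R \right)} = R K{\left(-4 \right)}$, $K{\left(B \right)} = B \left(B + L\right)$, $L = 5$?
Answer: $43379$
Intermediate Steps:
$K{\left(B \right)} = B \left(5 + B\right)$ ($K{\left(B \right)} = B \left(B + 5\right) = B \left(5 + B\right)$)
$J{\left(u,R \right)} = - 4 R$ ($J{\left(u,R \right)} = R \left(- 4 \left(5 - 4\right)\right) = R \left(\left(-4\right) 1\right) = R \left(-4\right) = - 4 R$)
$J{\left(-225,275 \right)} + 44479 = \left(-4\right) 275 + 44479 = -1100 + 44479 = 43379$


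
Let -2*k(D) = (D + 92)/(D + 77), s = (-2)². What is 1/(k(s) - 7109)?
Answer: -27/191959 ≈ -0.00014066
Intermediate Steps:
s = 4
k(D) = -(92 + D)/(2*(77 + D)) (k(D) = -(D + 92)/(2*(D + 77)) = -(92 + D)/(2*(77 + D)))
1/(k(s) - 7109) = 1/((-92 - 1*4)/(2*(77 + 4)) - 7109) = 1/((½)*(-92 - 4)/81 - 7109) = 1/((½)*(1/81)*(-96) - 7109) = 1/(-16/27 - 7109) = 1/(-191959/27) = -27/191959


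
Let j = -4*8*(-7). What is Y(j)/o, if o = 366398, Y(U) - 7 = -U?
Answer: -217/366398 ≈ -0.00059225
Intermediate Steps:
j = 224 (j = -32*(-7) = 224)
Y(U) = 7 - U
Y(j)/o = (7 - 1*224)/366398 = (7 - 224)*(1/366398) = -217*1/366398 = -217/366398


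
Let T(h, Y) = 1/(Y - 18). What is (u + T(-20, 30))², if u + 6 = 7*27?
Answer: 4826809/144 ≈ 33520.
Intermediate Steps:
u = 183 (u = -6 + 7*27 = -6 + 189 = 183)
T(h, Y) = 1/(-18 + Y)
(u + T(-20, 30))² = (183 + 1/(-18 + 30))² = (183 + 1/12)² = (2197/12)² = 4826809/144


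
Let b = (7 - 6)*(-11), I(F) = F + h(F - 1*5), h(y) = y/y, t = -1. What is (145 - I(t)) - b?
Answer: 156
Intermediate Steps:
h(y) = 1
I(F) = 1 + F (I(F) = F + 1 = 1 + F)
b = -11 (b = 1*(-11) = -11)
(145 - I(t)) - b = (145 - (1 - 1)) - 1*(-11) = (145 - 1*0) + 11 = (145 + 0) + 11 = 145 + 11 = 156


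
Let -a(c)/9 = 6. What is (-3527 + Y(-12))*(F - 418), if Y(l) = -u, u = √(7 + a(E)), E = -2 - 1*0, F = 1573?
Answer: -4073685 - 1155*I*√47 ≈ -4.0737e+6 - 7918.3*I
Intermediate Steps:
E = -2 (E = -2 + 0 = -2)
a(c) = -54 (a(c) = -9*6 = -54)
u = I*√47 (u = √(7 - 54) = √(-47) = I*√47 ≈ 6.8557*I)
Y(l) = -I*√47
(-3527 + Y(-12))*(F - 418) = (-3527 - I*√47)*(1573 - 418) = (-3527 - I*√47)*1155 = -4073685 - 1155*I*√47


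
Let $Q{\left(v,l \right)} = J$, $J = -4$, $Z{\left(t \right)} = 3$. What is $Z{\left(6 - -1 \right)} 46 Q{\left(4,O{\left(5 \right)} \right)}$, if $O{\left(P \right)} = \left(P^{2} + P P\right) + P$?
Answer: $-552$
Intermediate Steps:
$O{\left(P \right)} = P + 2 P^{2}$ ($O{\left(P \right)} = \left(P^{2} + P^{2}\right) + P = 2 P^{2} + P = P + 2 P^{2}$)
$Q{\left(v,l \right)} = -4$
$Z{\left(6 - -1 \right)} 46 Q{\left(4,O{\left(5 \right)} \right)} = 3 \cdot 46 \left(-4\right) = 138 \left(-4\right) = -552$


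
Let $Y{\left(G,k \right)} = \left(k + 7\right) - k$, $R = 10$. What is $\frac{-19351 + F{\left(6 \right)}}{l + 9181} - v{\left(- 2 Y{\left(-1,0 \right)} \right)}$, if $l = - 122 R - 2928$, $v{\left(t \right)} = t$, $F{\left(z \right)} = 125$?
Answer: $\frac{51236}{5033} \approx 10.18$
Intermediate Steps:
$Y{\left(G,k \right)} = 7$ ($Y{\left(G,k \right)} = \left(7 + k\right) - k = 7$)
$l = -4148$ ($l = \left(-122\right) 10 - 2928 = -1220 - 2928 = -4148$)
$\frac{-19351 + F{\left(6 \right)}}{l + 9181} - v{\left(- 2 Y{\left(-1,0 \right)} \right)} = \frac{-19351 + 125}{-4148 + 9181} - \left(-2\right) 7 = - \frac{19226}{5033} - -14 = \left(-19226\right) \frac{1}{5033} + 14 = - \frac{19226}{5033} + 14 = \frac{51236}{5033}$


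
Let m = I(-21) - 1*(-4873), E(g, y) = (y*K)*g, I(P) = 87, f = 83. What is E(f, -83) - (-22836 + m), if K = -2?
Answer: 31654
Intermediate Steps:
E(g, y) = -2*g*y (E(g, y) = (y*(-2))*g = (-2*y)*g = -2*g*y)
m = 4960 (m = 87 - 1*(-4873) = 87 + 4873 = 4960)
E(f, -83) - (-22836 + m) = -2*83*(-83) - (-22836 + 4960) = 13778 - 1*(-17876) = 13778 + 17876 = 31654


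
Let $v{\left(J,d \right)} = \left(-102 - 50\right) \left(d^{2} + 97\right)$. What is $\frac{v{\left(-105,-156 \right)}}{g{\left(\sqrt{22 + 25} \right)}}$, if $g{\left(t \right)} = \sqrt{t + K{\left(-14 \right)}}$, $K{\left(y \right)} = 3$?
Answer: $- \frac{3713816}{\sqrt{3 + \sqrt{47}}} \approx -1.183 \cdot 10^{6}$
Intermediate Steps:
$v{\left(J,d \right)} = -14744 - 152 d^{2}$ ($v{\left(J,d \right)} = - 152 \left(97 + d^{2}\right) = -14744 - 152 d^{2}$)
$g{\left(t \right)} = \sqrt{3 + t}$ ($g{\left(t \right)} = \sqrt{t + 3} = \sqrt{3 + t}$)
$\frac{v{\left(-105,-156 \right)}}{g{\left(\sqrt{22 + 25} \right)}} = \frac{-14744 - 152 \left(-156\right)^{2}}{\sqrt{3 + \sqrt{22 + 25}}} = \frac{-14744 - 3699072}{\sqrt{3 + \sqrt{47}}} = - \frac{3713816}{\sqrt{3 + \sqrt{47}}}$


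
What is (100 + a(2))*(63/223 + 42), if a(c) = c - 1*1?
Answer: 952329/223 ≈ 4270.5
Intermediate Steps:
a(c) = -1 + c (a(c) = c - 1 = -1 + c)
(100 + a(2))*(63/223 + 42) = (100 + (-1 + 2))*(63/223 + 42) = (100 + 1)*(63*(1/223) + 42) = 101*(63/223 + 42) = 101*(9429/223) = 952329/223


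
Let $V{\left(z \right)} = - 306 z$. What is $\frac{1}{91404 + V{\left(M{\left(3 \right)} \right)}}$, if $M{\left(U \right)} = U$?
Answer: $\frac{1}{90486} \approx 1.1051 \cdot 10^{-5}$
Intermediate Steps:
$\frac{1}{91404 + V{\left(M{\left(3 \right)} \right)}} = \frac{1}{91404 - 918} = \frac{1}{90486}$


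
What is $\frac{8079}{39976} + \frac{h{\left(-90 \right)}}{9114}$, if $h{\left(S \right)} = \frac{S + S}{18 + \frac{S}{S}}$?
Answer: $\frac{12208881}{60723544} \approx 0.20106$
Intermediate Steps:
$h{\left(S \right)} = \frac{2 S}{19}$ ($h{\left(S \right)} = \frac{2 S}{18 + 1} = \frac{2 S}{19}$)
$\frac{8079}{39976} + \frac{h{\left(-90 \right)}}{9114} = \frac{8079}{39976} + \frac{\frac{2}{19} \left(-90\right)}{9114} = 8079 \cdot \frac{1}{39976} - \frac{30}{28861} = \frac{8079}{39976} - \frac{30}{28861} = \frac{12208881}{60723544}$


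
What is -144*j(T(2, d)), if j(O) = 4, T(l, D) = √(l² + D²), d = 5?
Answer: -576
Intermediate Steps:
T(l, D) = √(D² + l²)
-144*j(T(2, d)) = -144*4 = -576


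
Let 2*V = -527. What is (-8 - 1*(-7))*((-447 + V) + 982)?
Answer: -543/2 ≈ -271.50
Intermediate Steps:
V = -527/2 (V = (1/2)*(-527) = -527/2 ≈ -263.50)
(-8 - 1*(-7))*((-447 + V) + 982) = (-8 - 1*(-7))*((-447 - 527/2) + 982) = (-8 + 7)*(-1421/2 + 982) = -1*543/2 = -543/2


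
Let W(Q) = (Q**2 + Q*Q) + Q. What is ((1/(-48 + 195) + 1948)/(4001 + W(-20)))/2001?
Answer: 286357/1406316807 ≈ 0.00020362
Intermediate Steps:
W(Q) = Q + 2*Q**2 (W(Q) = (Q**2 + Q**2) + Q = 2*Q**2 + Q = Q + 2*Q**2)
((1/(-48 + 195) + 1948)/(4001 + W(-20)))/2001 = ((1/(-48 + 195) + 1948)/(4001 - 20*(1 + 2*(-20))))/2001 = ((1/147 + 1948)/(4001 - 20*(1 - 40)))*(1/2001) = ((1/147 + 1948)/(4001 - 20*(-39)))*(1/2001) = (286357/(147*(4001 + 780)))*(1/2001) = ((286357/147)/4781)*(1/2001) = ((286357/147)*(1/4781))*(1/2001) = (286357/702807)*(1/2001) = 286357/1406316807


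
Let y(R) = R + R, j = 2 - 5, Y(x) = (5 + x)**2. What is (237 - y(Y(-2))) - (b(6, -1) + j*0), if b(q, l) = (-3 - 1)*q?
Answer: 243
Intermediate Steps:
b(q, l) = -4*q
j = -3
y(R) = 2*R
(237 - y(Y(-2))) - (b(6, -1) + j*0) = (237 - 2*(5 - 2)**2) - (-4*6 - 3*0) = (237 - 2*3**2) - (-24 + 0) = (237 - 2*9) - 1*(-24) = (237 - 1*18) + 24 = (237 - 18) + 24 = 219 + 24 = 243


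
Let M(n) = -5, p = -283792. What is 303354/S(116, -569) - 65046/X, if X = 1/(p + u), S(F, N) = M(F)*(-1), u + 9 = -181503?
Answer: 151331123274/5 ≈ 3.0266e+10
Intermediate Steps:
u = -181512 (u = -9 - 181503 = -181512)
S(F, N) = 5 (S(F, N) = -5*(-1) = 5)
X = -1/465304 (X = 1/(-283792 - 181512) = 1/(-465304) = -1/465304 ≈ -2.1491e-6)
303354/S(116, -569) - 65046/X = 303354/5 - 65046/(-1/465304) = 303354*(⅕) - 65046*(-465304) = 303354/5 + 30266163984 = 151331123274/5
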